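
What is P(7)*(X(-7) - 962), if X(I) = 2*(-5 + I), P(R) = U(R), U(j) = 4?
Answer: -3944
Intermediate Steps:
P(R) = 4
X(I) = -10 + 2*I
P(7)*(X(-7) - 962) = 4*((-10 + 2*(-7)) - 962) = 4*((-10 - 14) - 962) = 4*(-24 - 962) = 4*(-986) = -3944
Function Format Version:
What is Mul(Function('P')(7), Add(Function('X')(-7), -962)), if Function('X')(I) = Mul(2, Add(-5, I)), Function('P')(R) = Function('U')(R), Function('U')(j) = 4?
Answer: -3944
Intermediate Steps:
Function('P')(R) = 4
Function('X')(I) = Add(-10, Mul(2, I))
Mul(Function('P')(7), Add(Function('X')(-7), -962)) = Mul(4, Add(Add(-10, Mul(2, -7)), -962)) = Mul(4, Add(Add(-10, -14), -962)) = Mul(4, Add(-24, -962)) = Mul(4, -986) = -3944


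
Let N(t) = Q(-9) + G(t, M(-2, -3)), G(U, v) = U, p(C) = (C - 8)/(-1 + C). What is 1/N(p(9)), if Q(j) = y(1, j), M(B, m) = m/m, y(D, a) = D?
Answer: 8/9 ≈ 0.88889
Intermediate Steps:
M(B, m) = 1
p(C) = (-8 + C)/(-1 + C)
Q(j) = 1
N(t) = 1 + t
1/N(p(9)) = 1/(1 + (-8 + 9)/(-1 + 9)) = 1/(1 + 1/8) = 1/(9/8) = 8/9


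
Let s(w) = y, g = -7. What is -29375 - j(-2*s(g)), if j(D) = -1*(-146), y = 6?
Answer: -29521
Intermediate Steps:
s(w) = 6
j(D) = 146
-29375 - j(-2*s(g)) = -29375 - 1*146 = -29375 - 146 = -29521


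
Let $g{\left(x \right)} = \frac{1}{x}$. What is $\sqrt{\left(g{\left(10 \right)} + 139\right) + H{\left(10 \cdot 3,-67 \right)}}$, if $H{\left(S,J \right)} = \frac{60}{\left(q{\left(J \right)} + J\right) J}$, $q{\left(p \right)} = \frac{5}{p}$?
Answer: $\frac{\sqrt{7804272910}}{7490} \approx 11.795$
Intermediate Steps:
$H{\left(S,J \right)} = \frac{60}{J \left(J + \frac{5}{J}\right)}$ ($H{\left(S,J \right)} = \frac{60}{\left(\frac{5}{J} + J\right) J} = \frac{60}{\left(J + \frac{5}{J}\right) J} = \frac{60}{J \left(J + \frac{5}{J}\right)}$)
$\sqrt{\left(g{\left(10 \right)} + 139\right) + H{\left(10 \cdot 3,-67 \right)}} = \sqrt{\left(\frac{1}{10} + 139\right) + \frac{60}{5 + \left(-67\right)^{2}}} = \sqrt{\left(\frac{1}{10} + 139\right) + \frac{60}{5 + 4489}} = \sqrt{\frac{1391}{10} + \frac{60}{4494}} = \sqrt{\frac{1391}{10} + 60 \cdot \frac{1}{4494}} = \sqrt{\frac{1391}{10} + \frac{10}{749}} = \sqrt{\frac{1041959}{7490}} = \frac{\sqrt{7804272910}}{7490}$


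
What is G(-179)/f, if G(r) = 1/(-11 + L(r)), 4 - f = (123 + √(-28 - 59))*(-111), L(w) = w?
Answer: I/(190*(-13657*I + 111*√87)) ≈ -3.8318e-7 + 2.9049e-8*I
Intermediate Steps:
f = 13657 + 111*I*√87 (f = 4 - (123 + √(-28 - 59))*(-111) = 4 - (123 + √(-87))*(-111) = 4 - (123 + I*√87)*(-111) = 4 - (-13653 - 111*I*√87) = 4 + (13653 + 111*I*√87) = 13657 + 111*I*√87 ≈ 13657.0 + 1035.3*I)
G(r) = 1/(-11 + r)
G(-179)/f = 1/((-11 - 179)*(13657 + 111*I*√87)) = 1/((-190)*(13657 + 111*I*√87)) = -1/(190*(13657 + 111*I*√87))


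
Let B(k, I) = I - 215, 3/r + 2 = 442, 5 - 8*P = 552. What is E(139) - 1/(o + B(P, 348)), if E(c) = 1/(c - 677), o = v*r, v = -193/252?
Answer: -24799967/2644532006 ≈ -0.0093778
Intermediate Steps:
P = -547/8 (P = 5/8 - ⅛*552 = 5/8 - 69 = -547/8 ≈ -68.375)
v = -193/252 (v = -193*1/252 = -193/252 ≈ -0.76587)
r = 3/440 (r = 3/(-2 + 442) = 3/440 ≈ 0.0068182)
B(k, I) = -215 + I
o = -193/36960 (o = -193/252*3/440 = -193/36960 ≈ -0.0052219)
E(c) = 1/(-677 + c)
E(139) - 1/(o + B(P, 348)) = 1/(-677 + 139) - 1/(-193/36960 + (-215 + 348)) = 1/(-538) - 1/(-193/36960 + 133) = -1/538 - 1/4915487/36960 = -1/538 - 1*36960/4915487 = -1/538 - 36960/4915487 = -24799967/2644532006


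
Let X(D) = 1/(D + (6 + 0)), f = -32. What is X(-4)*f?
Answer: -16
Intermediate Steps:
X(D) = 1/(6 + D) (X(D) = 1/(D + 6) = 1/(6 + D))
X(-4)*f = -32/(6 - 4) = -32/2 = (1/2)*(-32) = -16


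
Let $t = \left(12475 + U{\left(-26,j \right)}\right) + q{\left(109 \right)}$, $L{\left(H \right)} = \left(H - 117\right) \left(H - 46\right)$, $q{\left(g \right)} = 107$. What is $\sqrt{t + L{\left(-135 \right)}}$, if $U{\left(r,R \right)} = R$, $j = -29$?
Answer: $\sqrt{58165} \approx 241.17$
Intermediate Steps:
$L{\left(H \right)} = \left(-117 + H\right) \left(-46 + H\right)$
$t = 12553$ ($t = \left(12475 - 29\right) + 107 = 12446 + 107 = 12553$)
$\sqrt{t + L{\left(-135 \right)}} = \sqrt{12553 + \left(5382 + \left(-135\right)^{2} - -22005\right)} = \sqrt{12553 + \left(5382 + 18225 + 22005\right)} = \sqrt{12553 + 45612} = \sqrt{58165}$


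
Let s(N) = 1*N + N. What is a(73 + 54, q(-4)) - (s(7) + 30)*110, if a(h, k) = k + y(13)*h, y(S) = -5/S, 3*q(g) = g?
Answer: -190717/39 ≈ -4890.2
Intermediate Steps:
s(N) = 2*N (s(N) = N + N = 2*N)
q(g) = g/3
a(h, k) = k - 5*h/13 (a(h, k) = k + (-5/13)*h = k + (-5*1/13)*h = k - 5*h/13)
a(73 + 54, q(-4)) - (s(7) + 30)*110 = ((⅓)*(-4) - 5*(73 + 54)/13) - (2*7 + 30)*110 = (-4/3 - 5/13*127) - (14 + 30)*110 = (-4/3 - 635/13) - 44*110 = -1957/39 - 1*4840 = -1957/39 - 4840 = -190717/39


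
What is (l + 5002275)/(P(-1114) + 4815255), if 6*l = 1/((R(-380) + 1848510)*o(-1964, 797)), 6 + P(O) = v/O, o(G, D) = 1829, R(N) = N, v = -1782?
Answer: 56509339512652799057/54396575752755394080 ≈ 1.0388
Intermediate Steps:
P(O) = -6 - 1782/O
l = 1/20281378620 (l = (1/((-380 + 1848510)*1829))/6 = ((1/1829)/1848130)/6 = ((1/1848130)*(1/1829))/6 = (⅙)*(1/3380229770) = 1/20281378620 ≈ 4.9306e-11)
(l + 5002275)/(P(-1114) + 4815255) = (1/20281378620 + 5002275)/((-6 - 1782/(-1114)) + 4815255) = 101453033236360501/(20281378620*((-6 - 1782*(-1/1114)) + 4815255)) = 101453033236360501/(20281378620*((-6 + 891/557) + 4815255)) = 101453033236360501/(20281378620*(-2451/557 + 4815255)) = 101453033236360501/(20281378620*(2682094584/557)) = (101453033236360501/20281378620)*(557/2682094584) = 56509339512652799057/54396575752755394080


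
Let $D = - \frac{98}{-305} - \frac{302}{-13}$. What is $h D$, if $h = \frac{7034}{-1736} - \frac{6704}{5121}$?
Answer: $- \frac{61814057626}{489570445} \approx -126.26$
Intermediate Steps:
$D = \frac{93384}{3965}$ ($D = \left(-98\right) \left(- \frac{1}{305}\right) - - \frac{302}{13} = \frac{98}{305} + \frac{302}{13} = \frac{93384}{3965} \approx 23.552$)
$h = - \frac{23829629}{4445028}$ ($h = 7034 \left(- \frac{1}{1736}\right) - \frac{6704}{5121} = - \frac{3517}{868} - \frac{6704}{5121} = - \frac{23829629}{4445028} \approx -5.361$)
$h D = \left(- \frac{23829629}{4445028}\right) \frac{93384}{3965} = - \frac{61814057626}{489570445}$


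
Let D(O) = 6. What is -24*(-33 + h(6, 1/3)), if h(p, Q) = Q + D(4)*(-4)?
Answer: 1360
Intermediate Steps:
h(p, Q) = -24 + Q (h(p, Q) = Q + 6*(-4) = Q - 24 = -24 + Q)
-24*(-33 + h(6, 1/3)) = -24*(-33 + (-24 + 1/3)) = -24*(-33 + (-24 + ⅓)) = -24*(-33 - 71/3) = -24*(-170/3) = 1360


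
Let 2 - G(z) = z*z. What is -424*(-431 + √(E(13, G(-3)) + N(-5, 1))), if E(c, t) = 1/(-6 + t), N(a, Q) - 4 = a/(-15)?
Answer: 182744 - 424*√6474/39 ≈ 1.8187e+5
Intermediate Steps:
N(a, Q) = 4 - a/15 (N(a, Q) = 4 + a/(-15) = 4 + a*(-1/15) = 4 - a/15)
G(z) = 2 - z² (G(z) = 2 - z*z = 2 - z²)
-424*(-431 + √(E(13, G(-3)) + N(-5, 1))) = -424*(-431 + √(1/(-6 + (2 - 1*(-3)²)) + (4 - 1/15*(-5)))) = -424*(-431 + √(1/(-6 + (2 - 1*9)) + (4 + ⅓))) = -424*(-431 + √(1/(-6 + (2 - 9)) + 13/3)) = -424*(-431 + √(1/(-6 - 7) + 13/3)) = -424*(-431 + √(1/(-13) + 13/3)) = -424*(-431 + √(-1/13 + 13/3)) = -424*(-431 + √(166/39)) = -424*(-431 + √6474/39) = 182744 - 424*√6474/39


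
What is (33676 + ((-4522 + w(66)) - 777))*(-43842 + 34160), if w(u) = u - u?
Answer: -274746114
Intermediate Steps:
w(u) = 0
(33676 + ((-4522 + w(66)) - 777))*(-43842 + 34160) = (33676 + ((-4522 + 0) - 777))*(-43842 + 34160) = (33676 + (-4522 - 777))*(-9682) = (33676 - 5299)*(-9682) = 28377*(-9682) = -274746114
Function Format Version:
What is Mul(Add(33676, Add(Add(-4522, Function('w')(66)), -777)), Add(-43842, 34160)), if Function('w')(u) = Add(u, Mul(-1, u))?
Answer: -274746114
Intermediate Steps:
Function('w')(u) = 0
Mul(Add(33676, Add(Add(-4522, Function('w')(66)), -777)), Add(-43842, 34160)) = Mul(Add(33676, Add(Add(-4522, 0), -777)), Add(-43842, 34160)) = Mul(Add(33676, Add(-4522, -777)), -9682) = Mul(Add(33676, -5299), -9682) = Mul(28377, -9682) = -274746114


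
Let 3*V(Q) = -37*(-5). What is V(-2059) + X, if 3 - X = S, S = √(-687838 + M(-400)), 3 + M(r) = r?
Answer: 194/3 - I*√688241 ≈ 64.667 - 829.6*I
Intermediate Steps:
M(r) = -3 + r
V(Q) = 185/3 (V(Q) = (-37*(-5))/3 = (⅓)*185 = 185/3)
S = I*√688241 (S = √(-687838 + (-3 - 400)) = √(-687838 - 403) = √(-688241) = I*√688241 ≈ 829.6*I)
X = 3 - I*√688241 ≈ 3.0 - 829.6*I
V(-2059) + X = 185/3 + (3 - I*√688241) = 194/3 - I*√688241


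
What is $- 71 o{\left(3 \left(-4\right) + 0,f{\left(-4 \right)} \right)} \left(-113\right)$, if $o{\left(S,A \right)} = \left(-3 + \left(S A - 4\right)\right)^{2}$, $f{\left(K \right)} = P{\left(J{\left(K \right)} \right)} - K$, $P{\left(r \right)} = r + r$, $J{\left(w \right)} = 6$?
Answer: $317718823$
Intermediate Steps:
$P{\left(r \right)} = 2 r$
$f{\left(K \right)} = 12 - K$ ($f{\left(K \right)} = 2 \cdot 6 - K = 12 - K$)
$o{\left(S,A \right)} = \left(-7 + A S\right)^{2}$ ($o{\left(S,A \right)} = \left(-3 + \left(A S - 4\right)\right)^{2} = \left(-3 + \left(-4 + A S\right)\right)^{2} = \left(-7 + A S\right)^{2}$)
$- 71 o{\left(3 \left(-4\right) + 0,f{\left(-4 \right)} \right)} \left(-113\right) = - 71 \left(-7 + \left(12 - -4\right) \left(3 \left(-4\right) + 0\right)\right)^{2} \left(-113\right) = - 71 \left(-7 + \left(12 + 4\right) \left(-12 + 0\right)\right)^{2} \left(-113\right) = - 71 \left(-7 + 16 \left(-12\right)\right)^{2} \left(-113\right) = - 71 \left(-7 - 192\right)^{2} \left(-113\right) = - 71 \left(-199\right)^{2} \left(-113\right) = \left(-71\right) 39601 \left(-113\right) = \left(-2811671\right) \left(-113\right) = 317718823$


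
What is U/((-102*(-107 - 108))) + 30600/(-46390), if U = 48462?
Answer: 26284903/16955545 ≈ 1.5502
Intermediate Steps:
U/((-102*(-107 - 108))) + 30600/(-46390) = 48462/((-102*(-107 - 108))) + 30600/(-46390) = 48462/((-102*(-215))) + 30600*(-1/46390) = 48462/21930 - 3060/4639 = 48462*(1/21930) - 3060/4639 = 8077/3655 - 3060/4639 = 26284903/16955545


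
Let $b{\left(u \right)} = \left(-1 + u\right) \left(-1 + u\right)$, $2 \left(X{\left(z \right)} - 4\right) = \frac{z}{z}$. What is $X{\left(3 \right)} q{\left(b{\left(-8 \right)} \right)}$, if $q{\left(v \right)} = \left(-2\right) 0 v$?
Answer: $0$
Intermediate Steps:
$X{\left(z \right)} = \frac{9}{2}$ ($X{\left(z \right)} = 4 + \frac{z \frac{1}{z}}{2} = 4 + \frac{1}{2} \cdot 1 = 4 + \frac{1}{2} = \frac{9}{2}$)
$b{\left(u \right)} = \left(-1 + u\right)^{2}$
$q{\left(v \right)} = 0$ ($q{\left(v \right)} = 0 v = 0$)
$X{\left(3 \right)} q{\left(b{\left(-8 \right)} \right)} = \frac{9}{2} \cdot 0 = 0$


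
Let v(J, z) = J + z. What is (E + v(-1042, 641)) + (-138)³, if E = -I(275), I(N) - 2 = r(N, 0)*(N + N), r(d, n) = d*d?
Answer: -44222225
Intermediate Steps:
r(d, n) = d²
I(N) = 2 + 2*N³ (I(N) = 2 + N²*(N + N) = 2 + N²*(2*N) = 2 + 2*N³)
E = -41593752 (E = -(2 + 2*275³) = -(2 + 2*20796875) = -(2 + 41593750) = -1*41593752 = -41593752)
(E + v(-1042, 641)) + (-138)³ = (-41593752 + (-1042 + 641)) + (-138)³ = (-41593752 - 401) - 2628072 = -41594153 - 2628072 = -44222225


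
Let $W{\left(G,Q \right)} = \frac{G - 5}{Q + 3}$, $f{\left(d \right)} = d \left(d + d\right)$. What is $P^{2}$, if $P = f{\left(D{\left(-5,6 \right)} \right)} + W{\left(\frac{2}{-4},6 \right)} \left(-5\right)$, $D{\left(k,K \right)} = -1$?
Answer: $\frac{8281}{324} \approx 25.559$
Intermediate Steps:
$f{\left(d \right)} = 2 d^{2}$ ($f{\left(d \right)} = d 2 d = 2 d^{2}$)
$W{\left(G,Q \right)} = \frac{-5 + G}{3 + Q}$
$P = \frac{91}{18}$ ($P = 2 \left(-1\right)^{2} + \frac{-5 + \frac{2}{-4}}{3 + 6} \left(-5\right) = 2 \cdot 1 + \frac{-5 + 2 \left(- \frac{1}{4}\right)}{9} \left(-5\right) = 2 + \frac{-5 - \frac{1}{2}}{9} \left(-5\right) = 2 + \frac{1}{9} \left(- \frac{11}{2}\right) \left(-5\right) = 2 - - \frac{55}{18} = 2 + \frac{55}{18} = \frac{91}{18} \approx 5.0556$)
$P^{2} = \left(\frac{91}{18}\right)^{2} = \frac{8281}{324}$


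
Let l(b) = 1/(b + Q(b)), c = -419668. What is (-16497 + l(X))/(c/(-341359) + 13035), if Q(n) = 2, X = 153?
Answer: -872866569206/689755306115 ≈ -1.2655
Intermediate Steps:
l(b) = 1/(2 + b) (l(b) = 1/(b + 2) = 1/(2 + b))
(-16497 + l(X))/(c/(-341359) + 13035) = (-16497 + 1/(2 + 153))/(-419668/(-341359) + 13035) = (-16497 + 1/155)/(-419668*(-1/341359) + 13035) = (-16497 + 1/155)/(419668/341359 + 13035) = -2557034/(155*4450034233/341359) = -2557034/155*341359/4450034233 = -872866569206/689755306115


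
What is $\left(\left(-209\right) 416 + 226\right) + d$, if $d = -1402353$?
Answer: $-1489071$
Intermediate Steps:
$\left(\left(-209\right) 416 + 226\right) + d = \left(\left(-209\right) 416 + 226\right) - 1402353 = \left(-86944 + 226\right) - 1402353 = -86718 - 1402353 = -1489071$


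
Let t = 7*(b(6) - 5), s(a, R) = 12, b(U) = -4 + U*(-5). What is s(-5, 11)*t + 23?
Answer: -3253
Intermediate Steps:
b(U) = -4 - 5*U
t = -273 (t = 7*((-4 - 5*6) - 5) = 7*((-4 - 30) - 5) = 7*(-34 - 5) = 7*(-39) = -273)
s(-5, 11)*t + 23 = 12*(-273) + 23 = -3276 + 23 = -3253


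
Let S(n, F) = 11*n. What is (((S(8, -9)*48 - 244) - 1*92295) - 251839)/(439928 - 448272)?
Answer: 170077/4172 ≈ 40.766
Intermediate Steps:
(((S(8, -9)*48 - 244) - 1*92295) - 251839)/(439928 - 448272) = ((((11*8)*48 - 244) - 1*92295) - 251839)/(439928 - 448272) = (((88*48 - 244) - 92295) - 251839)/(-8344) = (((4224 - 244) - 92295) - 251839)*(-1/8344) = ((3980 - 92295) - 251839)*(-1/8344) = (-88315 - 251839)*(-1/8344) = -340154*(-1/8344) = 170077/4172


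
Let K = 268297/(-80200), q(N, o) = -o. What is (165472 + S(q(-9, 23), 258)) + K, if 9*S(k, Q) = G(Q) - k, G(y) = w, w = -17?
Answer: 39811918709/240600 ≈ 1.6547e+5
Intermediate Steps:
G(y) = -17
K = -268297/80200 (K = 268297*(-1/80200) = -268297/80200 ≈ -3.3453)
S(k, Q) = -17/9 - k/9 (S(k, Q) = (-17 - k)/9 = -17/9 - k/9)
(165472 + S(q(-9, 23), 258)) + K = (165472 + (-17/9 - (-1)*23/9)) - 268297/80200 = (165472 + (-17/9 - ⅑*(-23))) - 268297/80200 = (165472 + (-17/9 + 23/9)) - 268297/80200 = (165472 + ⅔) - 268297/80200 = 496418/3 - 268297/80200 = 39811918709/240600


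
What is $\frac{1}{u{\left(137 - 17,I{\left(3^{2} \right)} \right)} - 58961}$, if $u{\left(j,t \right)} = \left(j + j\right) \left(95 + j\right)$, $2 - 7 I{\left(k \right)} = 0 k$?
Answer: $- \frac{1}{7361} \approx -0.00013585$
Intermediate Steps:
$I{\left(k \right)} = \frac{2}{7}$ ($I{\left(k \right)} = \frac{2}{7} - \frac{0 k}{7} = \frac{2}{7} - 0 = \frac{2}{7} + 0 = \frac{2}{7}$)
$u{\left(j,t \right)} = 2 j \left(95 + j\right)$
$\frac{1}{u{\left(137 - 17,I{\left(3^{2} \right)} \right)} - 58961} = \frac{1}{2 \left(137 - 17\right) \left(95 + \left(137 - 17\right)\right) - 58961} = \frac{1}{2 \cdot 120 \left(95 + 120\right) - 58961} = \frac{1}{2 \cdot 120 \cdot 215 - 58961} = \frac{1}{51600 - 58961} = \frac{1}{-7361} = - \frac{1}{7361}$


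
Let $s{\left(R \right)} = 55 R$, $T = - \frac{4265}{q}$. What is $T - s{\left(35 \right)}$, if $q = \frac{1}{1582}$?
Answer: $-6749155$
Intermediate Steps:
$q = \frac{1}{1582} \approx 0.00063211$
$T = -6747230$ ($T = - 4265 \frac{1}{\frac{1}{1582}} = \left(-4265\right) 1582 = -6747230$)
$T - s{\left(35 \right)} = -6747230 - 55 \cdot 35 = -6747230 - 1925 = -6749155$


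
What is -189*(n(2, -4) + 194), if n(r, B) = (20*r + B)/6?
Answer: -37800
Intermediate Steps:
n(r, B) = B/6 + 10*r/3 (n(r, B) = (B + 20*r)*(⅙) = B/6 + 10*r/3)
-189*(n(2, -4) + 194) = -189*(((⅙)*(-4) + (10/3)*2) + 194) = -189*((-⅔ + 20/3) + 194) = -189*(6 + 194) = -189*200 = -37800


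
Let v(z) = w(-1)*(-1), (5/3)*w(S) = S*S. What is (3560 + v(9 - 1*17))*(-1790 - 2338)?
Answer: -73466016/5 ≈ -1.4693e+7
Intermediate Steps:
w(S) = 3*S²/5 (w(S) = 3*(S*S)/5 = 3*S²/5)
v(z) = -⅗ (v(z) = ((⅗)*(-1)²)*(-1) = ((⅗)*1)*(-1) = (⅗)*(-1) = -⅗)
(3560 + v(9 - 1*17))*(-1790 - 2338) = (3560 - ⅗)*(-1790 - 2338) = (17797/5)*(-4128) = -73466016/5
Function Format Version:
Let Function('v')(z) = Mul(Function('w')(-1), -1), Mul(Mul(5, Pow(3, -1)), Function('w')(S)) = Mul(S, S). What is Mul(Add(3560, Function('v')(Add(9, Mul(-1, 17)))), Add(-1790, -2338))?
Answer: Rational(-73466016, 5) ≈ -1.4693e+7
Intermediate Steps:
Function('w')(S) = Mul(Rational(3, 5), Pow(S, 2)) (Function('w')(S) = Mul(Rational(3, 5), Mul(S, S)) = Mul(Rational(3, 5), Pow(S, 2)))
Function('v')(z) = Rational(-3, 5) (Function('v')(z) = Mul(Mul(Rational(3, 5), Pow(-1, 2)), -1) = Mul(Mul(Rational(3, 5), 1), -1) = Mul(Rational(3, 5), -1) = Rational(-3, 5))
Mul(Add(3560, Function('v')(Add(9, Mul(-1, 17)))), Add(-1790, -2338)) = Mul(Add(3560, Rational(-3, 5)), Add(-1790, -2338)) = Mul(Rational(17797, 5), -4128) = Rational(-73466016, 5)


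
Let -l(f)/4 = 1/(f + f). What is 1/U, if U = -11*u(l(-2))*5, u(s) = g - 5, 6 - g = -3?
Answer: -1/220 ≈ -0.0045455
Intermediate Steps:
g = 9 (g = 6 - 1*(-3) = 6 + 3 = 9)
l(f) = -2/f (l(f) = -4/(f + f) = -4*1/(2*f) = -2/f)
u(s) = 4 (u(s) = 9 - 5 = 4)
U = -220 (U = -11*4*5 = -44*5 = -220)
1/U = 1/(-220) = -1/220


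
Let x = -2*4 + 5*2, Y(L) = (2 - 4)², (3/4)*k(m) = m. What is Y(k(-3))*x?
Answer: 8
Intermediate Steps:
k(m) = 4*m/3
Y(L) = 4 (Y(L) = (-2)² = 4)
x = 2 (x = -8 + 10 = 2)
Y(k(-3))*x = 4*2 = 8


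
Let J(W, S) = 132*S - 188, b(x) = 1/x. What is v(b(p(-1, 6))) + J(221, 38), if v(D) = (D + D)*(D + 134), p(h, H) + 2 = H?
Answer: 39161/8 ≈ 4895.1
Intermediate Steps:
p(h, H) = -2 + H
v(D) = 2*D*(134 + D) (v(D) = (2*D)*(134 + D) = 2*D*(134 + D))
J(W, S) = -188 + 132*S
v(b(p(-1, 6))) + J(221, 38) = 2*(134 + 1/(-2 + 6))/(-2 + 6) + (-188 + 132*38) = 2*(134 + 1/4)/4 + (-188 + 5016) = 2*(¼)*(134 + ¼) + 4828 = 2*(¼)*(537/4) + 4828 = 537/8 + 4828 = 39161/8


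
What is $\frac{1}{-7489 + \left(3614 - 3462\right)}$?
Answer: $- \frac{1}{7337} \approx -0.0001363$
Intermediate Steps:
$\frac{1}{-7489 + \left(3614 - 3462\right)} = \frac{1}{-7489 + 152} = \frac{1}{-7337} = - \frac{1}{7337}$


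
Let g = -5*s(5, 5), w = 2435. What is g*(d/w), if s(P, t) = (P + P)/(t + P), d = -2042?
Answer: 2042/487 ≈ 4.1930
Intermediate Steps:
s(P, t) = 2*P/(P + t) (s(P, t) = (2*P)/(P + t) = 2*P/(P + t))
g = -5 (g = -10*5/(5 + 5) = -10*5/10 = -5*1 = -5)
g*(d/w) = -(-10210)/2435 = -5*(-2042/2435) = 2042/487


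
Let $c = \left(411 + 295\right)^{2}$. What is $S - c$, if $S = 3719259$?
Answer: $3220823$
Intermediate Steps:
$c = 498436$ ($c = 706^{2} = 498436$)
$S - c = 3719259 - 498436 = 3220823$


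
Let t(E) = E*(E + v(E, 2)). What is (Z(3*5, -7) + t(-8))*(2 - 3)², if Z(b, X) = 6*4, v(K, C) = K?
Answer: 152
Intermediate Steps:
Z(b, X) = 24
t(E) = 2*E² (t(E) = E*(E + E) = E*(2*E) = 2*E²)
(Z(3*5, -7) + t(-8))*(2 - 3)² = (24 + 2*(-8)²)*(2 - 3)² = (24 + 2*64)*(-1)² = (24 + 128)*1 = 152*1 = 152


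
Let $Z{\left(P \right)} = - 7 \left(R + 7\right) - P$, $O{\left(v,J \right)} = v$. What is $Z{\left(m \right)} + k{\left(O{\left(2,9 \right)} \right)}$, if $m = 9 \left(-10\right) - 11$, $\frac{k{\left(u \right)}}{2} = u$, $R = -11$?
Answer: $133$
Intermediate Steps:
$k{\left(u \right)} = 2 u$
$m = -101$ ($m = -90 - 11 = -101$)
$Z{\left(P \right)} = 28 - P$ ($Z{\left(P \right)} = - 7 \left(-11 + 7\right) - P = \left(-7\right) \left(-4\right) - P = 28 - P$)
$Z{\left(m \right)} + k{\left(O{\left(2,9 \right)} \right)} = \left(28 - -101\right) + 2 \cdot 2 = \left(28 + 101\right) + 4 = 129 + 4 = 133$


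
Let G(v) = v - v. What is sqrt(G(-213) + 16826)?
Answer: sqrt(16826) ≈ 129.72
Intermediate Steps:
G(v) = 0
sqrt(G(-213) + 16826) = sqrt(0 + 16826) = sqrt(16826)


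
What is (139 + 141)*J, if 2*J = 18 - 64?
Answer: -6440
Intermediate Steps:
J = -23 (J = (18 - 64)/2 = (½)*(-46) = -23)
(139 + 141)*J = (139 + 141)*(-23) = 280*(-23) = -6440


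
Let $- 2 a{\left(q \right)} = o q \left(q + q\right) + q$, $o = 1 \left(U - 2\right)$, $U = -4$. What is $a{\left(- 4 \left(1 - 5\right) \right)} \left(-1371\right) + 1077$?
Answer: $-2093811$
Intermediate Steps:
$o = -6$ ($o = 1 \left(-4 - 2\right) = 1 \left(-6\right) = -6$)
$a{\left(q \right)} = 6 q^{2} - \frac{q}{2}$ ($a{\left(q \right)} = - \frac{- 6 q \left(q + q\right) + q}{2} = - \frac{- 6 q 2 q + q}{2} = - \frac{- 6 \cdot 2 q^{2} + q}{2} = - \frac{- 12 q^{2} + q}{2} = - \frac{q - 12 q^{2}}{2} = 6 q^{2} - \frac{q}{2}$)
$a{\left(- 4 \left(1 - 5\right) \right)} \left(-1371\right) + 1077 = \frac{- 4 \left(1 - 5\right) \left(-1 + 12 \left(- 4 \left(1 - 5\right)\right)\right)}{2} \left(-1371\right) + 1077 = \frac{\left(-4\right) \left(-4\right) \left(-1 + 12 \left(\left(-4\right) \left(-4\right)\right)\right)}{2} \left(-1371\right) + 1077 = \frac{1}{2} \cdot 16 \left(-1 + 12 \cdot 16\right) \left(-1371\right) + 1077 = \frac{1}{2} \cdot 16 \left(-1 + 192\right) \left(-1371\right) + 1077 = \frac{1}{2} \cdot 16 \cdot 191 \left(-1371\right) + 1077 = 1528 \left(-1371\right) + 1077 = -2094888 + 1077 = -2093811$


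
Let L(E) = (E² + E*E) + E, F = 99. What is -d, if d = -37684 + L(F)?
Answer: 17983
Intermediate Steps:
L(E) = E + 2*E² (L(E) = (E² + E²) + E = 2*E² + E = E + 2*E²)
d = -17983 (d = -37684 + 99*(1 + 2*99) = -37684 + 99*(1 + 198) = -37684 + 99*199 = -37684 + 19701 = -17983)
-d = -1*(-17983) = 17983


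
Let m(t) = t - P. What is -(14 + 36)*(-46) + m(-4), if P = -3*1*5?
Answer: 2311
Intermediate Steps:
P = -15 (P = -3*5 = -15)
m(t) = 15 + t (m(t) = t - 1*(-15) = t + 15 = 15 + t)
-(14 + 36)*(-46) + m(-4) = -(14 + 36)*(-46) + (15 - 4) = -1*50*(-46) + 11 = -50*(-46) + 11 = 2300 + 11 = 2311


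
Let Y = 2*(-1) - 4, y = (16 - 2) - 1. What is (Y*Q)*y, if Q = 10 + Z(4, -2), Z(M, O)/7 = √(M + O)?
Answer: -780 - 546*√2 ≈ -1552.2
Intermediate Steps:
Z(M, O) = 7*√(M + O)
y = 13 (y = 14 - 1 = 13)
Q = 10 + 7*√2 (Q = 10 + 7*√(4 - 2) = 10 + 7*√2 ≈ 19.900)
Y = -6 (Y = -2 - 4 = -6)
(Y*Q)*y = -6*(10 + 7*√2)*13 = (-60 - 42*√2)*13 = -780 - 546*√2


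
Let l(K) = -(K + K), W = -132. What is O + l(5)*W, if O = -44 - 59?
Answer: 1217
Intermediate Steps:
l(K) = -2*K
O = -103
O + l(5)*W = -103 - 2*5*(-132) = -103 - 10*(-132) = -103 + 1320 = 1217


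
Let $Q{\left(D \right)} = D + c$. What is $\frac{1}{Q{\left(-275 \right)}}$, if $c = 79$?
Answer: $- \frac{1}{196} \approx -0.005102$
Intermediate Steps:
$Q{\left(D \right)} = 79 + D$ ($Q{\left(D \right)} = D + 79 = 79 + D$)
$\frac{1}{Q{\left(-275 \right)}} = \frac{1}{79 - 275} = \frac{1}{-196} = - \frac{1}{196}$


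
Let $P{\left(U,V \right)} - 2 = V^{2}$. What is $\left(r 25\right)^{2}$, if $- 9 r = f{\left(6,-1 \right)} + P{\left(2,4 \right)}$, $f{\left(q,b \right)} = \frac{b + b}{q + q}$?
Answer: $\frac{7155625}{2916} \approx 2453.9$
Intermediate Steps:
$P{\left(U,V \right)} = 2 + V^{2}$
$f{\left(q,b \right)} = \frac{b}{q}$ ($f{\left(q,b \right)} = \frac{2 b}{2 q} = 2 b \frac{1}{2 q} = \frac{b}{q}$)
$r = - \frac{107}{54}$ ($r = - \frac{- \frac{1}{6} + \left(2 + 4^{2}\right)}{9} = - \frac{\left(-1\right) \frac{1}{6} + \left(2 + 16\right)}{9} = - \frac{- \frac{1}{6} + 18}{9} = \left(- \frac{1}{9}\right) \frac{107}{6} = - \frac{107}{54} \approx -1.9815$)
$\left(r 25\right)^{2} = \left(\left(- \frac{107}{54}\right) 25\right)^{2} = \left(- \frac{2675}{54}\right)^{2} = \frac{7155625}{2916}$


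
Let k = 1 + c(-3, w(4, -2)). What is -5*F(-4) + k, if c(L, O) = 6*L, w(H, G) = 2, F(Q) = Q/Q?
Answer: -22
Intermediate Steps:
F(Q) = 1
k = -17 (k = 1 + 6*(-3) = 1 - 18 = -17)
-5*F(-4) + k = -5*1 - 17 = -5 - 17 = -22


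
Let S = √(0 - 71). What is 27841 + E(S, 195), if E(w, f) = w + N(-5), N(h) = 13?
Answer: 27854 + I*√71 ≈ 27854.0 + 8.4261*I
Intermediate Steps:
S = I*√71 (S = √(-71) = I*√71 ≈ 8.4261*I)
E(w, f) = 13 + w (E(w, f) = w + 13 = 13 + w)
27841 + E(S, 195) = 27841 + (13 + I*√71) = 27854 + I*√71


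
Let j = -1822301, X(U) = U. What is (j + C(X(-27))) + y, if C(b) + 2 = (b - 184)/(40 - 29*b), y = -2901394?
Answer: -3887602842/823 ≈ -4.7237e+6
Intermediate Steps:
C(b) = -2 + (-184 + b)/(40 - 29*b) (C(b) = -2 + (b - 184)/(40 - 29*b) = -2 + (-184 + b)/(40 - 29*b))
(j + C(X(-27))) + y = (-1822301 + (264 - 59*(-27))/(-40 + 29*(-27))) - 2901394 = (-1822301 + (264 + 1593)/(-40 - 783)) - 2901394 = (-1822301 + 1857/(-823)) - 2901394 = (-1822301 - 1/823*1857) - 2901394 = (-1822301 - 1857/823) - 2901394 = -1499755580/823 - 2901394 = -3887602842/823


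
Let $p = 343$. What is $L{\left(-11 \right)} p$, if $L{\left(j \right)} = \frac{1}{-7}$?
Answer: $-49$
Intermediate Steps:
$L{\left(j \right)} = - \frac{1}{7}$
$L{\left(-11 \right)} p = \left(- \frac{1}{7}\right) 343 = -49$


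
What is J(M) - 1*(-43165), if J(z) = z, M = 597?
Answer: 43762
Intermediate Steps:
J(M) - 1*(-43165) = 597 - 1*(-43165) = 597 + 43165 = 43762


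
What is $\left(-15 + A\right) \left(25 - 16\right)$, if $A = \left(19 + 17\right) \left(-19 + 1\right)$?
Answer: $-5967$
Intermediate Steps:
$A = -648$ ($A = 36 \left(-18\right) = -648$)
$\left(-15 + A\right) \left(25 - 16\right) = \left(-15 - 648\right) \left(25 - 16\right) = - 663 \left(25 - 16\right) = \left(-663\right) 9 = -5967$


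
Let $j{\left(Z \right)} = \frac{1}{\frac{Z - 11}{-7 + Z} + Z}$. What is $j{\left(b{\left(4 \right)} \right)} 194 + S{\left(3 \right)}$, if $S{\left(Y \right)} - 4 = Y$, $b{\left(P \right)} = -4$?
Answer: $- \frac{1931}{29} \approx -66.586$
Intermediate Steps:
$S{\left(Y \right)} = 4 + Y$
$j{\left(Z \right)} = \frac{1}{Z + \frac{-11 + Z}{-7 + Z}}$ ($j{\left(Z \right)} = \frac{1}{\frac{-11 + Z}{-7 + Z} + Z} = \frac{1}{Z + \frac{-11 + Z}{-7 + Z}}$)
$j{\left(b{\left(4 \right)} \right)} 194 + S{\left(3 \right)} = \frac{7 - -4}{11 - \left(-4\right)^{2} + 6 \left(-4\right)} 194 + \left(4 + 3\right) = \frac{7 + 4}{11 - 16 - 24} \cdot 194 + 7 = \frac{1}{11 - 16 - 24} \cdot 11 \cdot 194 + 7 = \frac{1}{-29} \cdot 11 \cdot 194 + 7 = \left(- \frac{1}{29}\right) 11 \cdot 194 + 7 = \left(- \frac{11}{29}\right) 194 + 7 = - \frac{2134}{29} + 7 = - \frac{1931}{29}$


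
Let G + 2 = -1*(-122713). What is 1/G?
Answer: 1/122711 ≈ 8.1492e-6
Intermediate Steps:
G = 122711 (G = -2 - 1*(-122713) = -2 + 122713 = 122711)
1/G = 1/122711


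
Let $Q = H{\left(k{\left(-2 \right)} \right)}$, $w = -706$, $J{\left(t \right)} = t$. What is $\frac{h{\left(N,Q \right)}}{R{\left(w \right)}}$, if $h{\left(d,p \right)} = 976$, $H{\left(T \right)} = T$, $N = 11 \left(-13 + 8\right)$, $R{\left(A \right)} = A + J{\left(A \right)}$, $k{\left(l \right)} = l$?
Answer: $- \frac{244}{353} \approx -0.69122$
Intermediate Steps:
$R{\left(A \right)} = 2 A$ ($R{\left(A \right)} = A + A = 2 A$)
$N = -55$ ($N = 11 \left(-5\right) = -55$)
$Q = -2$
$\frac{h{\left(N,Q \right)}}{R{\left(w \right)}} = \frac{976}{2 \left(-706\right)} = \frac{976}{-1412} = 976 \left(- \frac{1}{1412}\right) = - \frac{244}{353}$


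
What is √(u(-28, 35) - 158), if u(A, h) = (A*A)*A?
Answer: I*√22110 ≈ 148.69*I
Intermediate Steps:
u(A, h) = A³ (u(A, h) = A²*A = A³)
√(u(-28, 35) - 158) = √((-28)³ - 158) = √(-21952 - 158) = √(-22110) = I*√22110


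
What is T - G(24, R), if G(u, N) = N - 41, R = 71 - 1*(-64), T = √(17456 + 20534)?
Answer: -94 + √37990 ≈ 100.91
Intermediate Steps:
T = √37990 ≈ 194.91
R = 135 (R = 71 + 64 = 135)
G(u, N) = -41 + N
T - G(24, R) = √37990 - (-41 + 135) = √37990 - 1*94 = √37990 - 94 = -94 + √37990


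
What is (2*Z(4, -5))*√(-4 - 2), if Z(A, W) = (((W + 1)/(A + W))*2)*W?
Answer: -80*I*√6 ≈ -195.96*I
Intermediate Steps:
Z(A, W) = 2*W*(1 + W)/(A + W) (Z(A, W) = (((1 + W)/(A + W))*2)*W = (2*(1 + W)/(A + W))*W = 2*W*(1 + W)/(A + W))
(2*Z(4, -5))*√(-4 - 2) = (2*(2*(-5)*(1 - 5)/(4 - 5)))*√(-4 - 2) = (2*(2*(-5)*(-4)/(-1)))*√(-6) = (2*(2*(-5)*(-1)*(-4)))*(I*√6) = (2*(-40))*(I*√6) = -80*I*√6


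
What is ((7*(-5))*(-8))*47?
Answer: 13160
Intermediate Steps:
((7*(-5))*(-8))*47 = -35*(-8)*47 = 280*47 = 13160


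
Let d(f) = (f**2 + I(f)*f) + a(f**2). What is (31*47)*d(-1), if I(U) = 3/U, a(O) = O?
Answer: 7285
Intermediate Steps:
d(f) = 3 + 2*f**2 (d(f) = (f**2 + (3/f)*f) + f**2 = (f**2 + 3) + f**2 = (3 + f**2) + f**2 = 3 + 2*f**2)
(31*47)*d(-1) = (31*47)*(3 + 2*(-1)**2) = 1457*(3 + 2*1) = 1457*(3 + 2) = 1457*5 = 7285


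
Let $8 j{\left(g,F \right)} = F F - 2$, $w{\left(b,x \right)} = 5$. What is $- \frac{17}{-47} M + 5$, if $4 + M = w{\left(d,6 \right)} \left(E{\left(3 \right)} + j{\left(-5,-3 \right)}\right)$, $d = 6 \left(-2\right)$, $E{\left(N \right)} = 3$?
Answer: $\frac{3971}{376} \approx 10.561$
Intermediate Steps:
$d = -12$
$j{\left(g,F \right)} = - \frac{1}{4} + \frac{F^{2}}{8}$ ($j{\left(g,F \right)} = \frac{F F - 2}{8} = \frac{F^{2} - 2}{8} = \frac{-2 + F^{2}}{8} = - \frac{1}{4} + \frac{F^{2}}{8}$)
$M = \frac{123}{8}$ ($M = -4 + 5 \left(3 - \left(\frac{1}{4} - \frac{\left(-3\right)^{2}}{8}\right)\right) = -4 + 5 \left(3 + \left(- \frac{1}{4} + \frac{1}{8} \cdot 9\right)\right) = -4 + 5 \left(3 + \left(- \frac{1}{4} + \frac{9}{8}\right)\right) = -4 + 5 \left(3 + \frac{7}{8}\right) = -4 + 5 \cdot \frac{31}{8} = -4 + \frac{155}{8} = \frac{123}{8} \approx 15.375$)
$- \frac{17}{-47} M + 5 = - \frac{17}{-47} \cdot \frac{123}{8} + 5 = \left(-17\right) \left(- \frac{1}{47}\right) \frac{123}{8} + 5 = \frac{17}{47} \cdot \frac{123}{8} + 5 = \frac{2091}{376} + 5 = \frac{3971}{376}$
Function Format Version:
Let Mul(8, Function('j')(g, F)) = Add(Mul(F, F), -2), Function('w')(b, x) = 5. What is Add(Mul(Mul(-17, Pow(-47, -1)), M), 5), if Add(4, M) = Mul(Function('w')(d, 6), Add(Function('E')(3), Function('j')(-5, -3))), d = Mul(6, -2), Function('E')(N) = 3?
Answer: Rational(3971, 376) ≈ 10.561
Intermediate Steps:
d = -12
Function('j')(g, F) = Add(Rational(-1, 4), Mul(Rational(1, 8), Pow(F, 2))) (Function('j')(g, F) = Mul(Rational(1, 8), Add(Mul(F, F), -2)) = Mul(Rational(1, 8), Add(Pow(F, 2), -2)) = Mul(Rational(1, 8), Add(-2, Pow(F, 2))) = Add(Rational(-1, 4), Mul(Rational(1, 8), Pow(F, 2))))
M = Rational(123, 8) (M = Add(-4, Mul(5, Add(3, Add(Rational(-1, 4), Mul(Rational(1, 8), Pow(-3, 2)))))) = Add(-4, Mul(5, Add(3, Add(Rational(-1, 4), Mul(Rational(1, 8), 9))))) = Add(-4, Mul(5, Add(3, Add(Rational(-1, 4), Rational(9, 8))))) = Add(-4, Mul(5, Add(3, Rational(7, 8)))) = Add(-4, Mul(5, Rational(31, 8))) = Add(-4, Rational(155, 8)) = Rational(123, 8) ≈ 15.375)
Add(Mul(Mul(-17, Pow(-47, -1)), M), 5) = Add(Mul(Mul(-17, Pow(-47, -1)), Rational(123, 8)), 5) = Add(Mul(Mul(-17, Rational(-1, 47)), Rational(123, 8)), 5) = Add(Mul(Rational(17, 47), Rational(123, 8)), 5) = Add(Rational(2091, 376), 5) = Rational(3971, 376)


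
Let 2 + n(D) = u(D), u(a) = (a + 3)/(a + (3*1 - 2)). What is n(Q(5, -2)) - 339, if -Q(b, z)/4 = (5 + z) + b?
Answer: -10542/31 ≈ -340.06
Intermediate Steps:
Q(b, z) = -20 - 4*b - 4*z (Q(b, z) = -4*((5 + z) + b) = -4*(5 + b + z) = -20 - 4*b - 4*z)
u(a) = (3 + a)/(1 + a) (u(a) = (3 + a)/(a + (3 - 2)) = (3 + a)/(a + 1) = (3 + a)/(1 + a))
n(D) = -2 + (3 + D)/(1 + D)
n(Q(5, -2)) - 339 = (1 - (-20 - 4*5 - 4*(-2)))/(1 + (-20 - 4*5 - 4*(-2))) - 339 = (1 - (-20 - 20 + 8))/(1 + (-20 - 20 + 8)) - 339 = (1 - 1*(-32))/(1 - 32) - 339 = (1 + 32)/(-31) - 339 = -1/31*33 - 339 = -33/31 - 339 = -10542/31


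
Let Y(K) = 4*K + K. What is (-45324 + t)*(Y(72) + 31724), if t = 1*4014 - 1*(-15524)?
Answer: -827318024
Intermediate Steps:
Y(K) = 5*K
t = 19538 (t = 4014 + 15524 = 19538)
(-45324 + t)*(Y(72) + 31724) = (-45324 + 19538)*(5*72 + 31724) = -25786*(360 + 31724) = -25786*32084 = -827318024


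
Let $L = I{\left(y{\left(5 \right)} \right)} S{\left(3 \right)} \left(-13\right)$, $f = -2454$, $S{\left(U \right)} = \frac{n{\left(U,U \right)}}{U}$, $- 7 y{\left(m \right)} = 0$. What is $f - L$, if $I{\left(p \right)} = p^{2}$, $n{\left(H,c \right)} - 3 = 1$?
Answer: $-2454$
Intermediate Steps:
$n{\left(H,c \right)} = 4$ ($n{\left(H,c \right)} = 3 + 1 = 4$)
$y{\left(m \right)} = 0$ ($y{\left(m \right)} = \left(- \frac{1}{7}\right) 0 = 0$)
$S{\left(U \right)} = \frac{4}{U}$
$L = 0$ ($L = 0^{2} \cdot \frac{4}{3} \left(-13\right) = 0 \cdot 4 \cdot \frac{1}{3} \left(-13\right) = 0 \cdot \frac{4}{3} \left(-13\right) = 0 \left(-13\right) = 0$)
$f - L = -2454 - 0 = -2454 + 0 = -2454$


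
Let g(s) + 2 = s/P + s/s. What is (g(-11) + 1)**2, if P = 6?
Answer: 121/36 ≈ 3.3611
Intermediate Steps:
g(s) = -1 + s/6 (g(s) = -2 + (s/6 + s/s) = -2 + (s*(1/6) + 1) = -2 + (s/6 + 1) = -2 + (1 + s/6) = -1 + s/6)
(g(-11) + 1)**2 = ((-1 + (1/6)*(-11)) + 1)**2 = ((-1 - 11/6) + 1)**2 = (-17/6 + 1)**2 = (-11/6)**2 = 121/36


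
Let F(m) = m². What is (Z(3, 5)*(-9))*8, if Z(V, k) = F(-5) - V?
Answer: -1584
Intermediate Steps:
Z(V, k) = 25 - V (Z(V, k) = (-5)² - V = 25 - V)
(Z(3, 5)*(-9))*8 = ((25 - 1*3)*(-9))*8 = ((25 - 3)*(-9))*8 = (22*(-9))*8 = -198*8 = -1584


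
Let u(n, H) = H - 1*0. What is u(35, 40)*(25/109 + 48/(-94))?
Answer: -57640/5123 ≈ -11.251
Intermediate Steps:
u(n, H) = H (u(n, H) = H + 0 = H)
u(35, 40)*(25/109 + 48/(-94)) = 40*(25/109 + 48/(-94)) = 40*(25*(1/109) + 48*(-1/94)) = 40*(25/109 - 24/47) = 40*(-1441/5123) = -57640/5123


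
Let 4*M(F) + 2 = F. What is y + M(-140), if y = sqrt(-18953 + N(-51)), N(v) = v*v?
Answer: -71/2 + 4*I*sqrt(1022) ≈ -35.5 + 127.87*I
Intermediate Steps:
N(v) = v**2
y = 4*I*sqrt(1022) (y = sqrt(-18953 + (-51)**2) = sqrt(-18953 + 2601) = sqrt(-16352) = 4*I*sqrt(1022) ≈ 127.88*I)
M(F) = -1/2 + F/4
y + M(-140) = 4*I*sqrt(1022) + (-1/2 + (1/4)*(-140)) = 4*I*sqrt(1022) + (-1/2 - 35) = 4*I*sqrt(1022) - 71/2 = -71/2 + 4*I*sqrt(1022)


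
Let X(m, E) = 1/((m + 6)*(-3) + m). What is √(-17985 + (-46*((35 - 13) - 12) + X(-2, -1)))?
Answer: I*√3615234/14 ≈ 135.81*I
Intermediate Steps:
X(m, E) = 1/(-18 - 2*m) (X(m, E) = 1/((6 + m)*(-3) + m) = 1/((-18 - 3*m) + m) = 1/(-18 - 2*m))
√(-17985 + (-46*((35 - 13) - 12) + X(-2, -1))) = √(-17985 + (-46*((35 - 13) - 12) - 1/(18 + 2*(-2)))) = √(-17985 + (-46*(22 - 12) - 1/(18 - 4))) = √(-17985 + (-46*10 - 1/14)) = √(-17985 + (-460 - 1*1/14)) = √(-17985 + (-460 - 1/14)) = √(-17985 - 6441/14) = √(-258231/14) = I*√3615234/14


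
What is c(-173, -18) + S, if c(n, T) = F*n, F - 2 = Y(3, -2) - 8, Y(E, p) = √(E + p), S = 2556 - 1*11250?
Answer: -7829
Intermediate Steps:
S = -8694 (S = 2556 - 11250 = -8694)
F = -5 (F = 2 + (√(3 - 2) - 8) = 2 + (√1 - 8) = 2 + (1 - 8) = 2 - 7 = -5)
c(n, T) = -5*n
c(-173, -18) + S = -5*(-173) - 8694 = 865 - 8694 = -7829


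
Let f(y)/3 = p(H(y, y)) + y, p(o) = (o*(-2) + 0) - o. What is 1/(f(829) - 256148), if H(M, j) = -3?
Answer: -1/253634 ≈ -3.9427e-6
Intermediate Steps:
p(o) = -3*o (p(o) = (-2*o + 0) - o = -2*o - o = -3*o)
f(y) = 27 + 3*y (f(y) = 3*(-3*(-3) + y) = 3*(9 + y) = 27 + 3*y)
1/(f(829) - 256148) = 1/((27 + 3*829) - 256148) = 1/((27 + 2487) - 256148) = 1/(2514 - 256148) = 1/(-253634) = -1/253634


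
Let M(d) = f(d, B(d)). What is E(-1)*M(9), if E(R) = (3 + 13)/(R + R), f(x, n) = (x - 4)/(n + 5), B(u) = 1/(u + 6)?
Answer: -150/19 ≈ -7.8947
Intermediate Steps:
B(u) = 1/(6 + u)
f(x, n) = (-4 + x)/(5 + n)
M(d) = (-4 + d)/(5 + 1/(6 + d))
E(R) = 8/R (E(R) = 16/((2*R)) = 16*(1/(2*R)) = 8/R)
E(-1)*M(9) = (8/(-1))*((-4 + 9)*(6 + 9)/(31 + 5*9)) = (8*(-1))*(5*15/(31 + 45)) = -8*5*15/76 = -2*5*15/19 = -8*75/76 = -150/19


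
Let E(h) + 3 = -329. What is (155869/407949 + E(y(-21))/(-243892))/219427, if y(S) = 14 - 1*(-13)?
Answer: 9537660304/5457999632921979 ≈ 1.7475e-6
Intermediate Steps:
y(S) = 27 (y(S) = 14 + 13 = 27)
E(h) = -332 (E(h) = -3 - 329 = -332)
(155869/407949 + E(y(-21))/(-243892))/219427 = (155869/407949 - 332/(-243892))/219427 = (155869*(1/407949) - 332*(-1/243892))*(1/219427) = (155869/407949 + 83/60973)*(1/219427) = (9537660304/24873874377)*(1/219427) = 9537660304/5457999632921979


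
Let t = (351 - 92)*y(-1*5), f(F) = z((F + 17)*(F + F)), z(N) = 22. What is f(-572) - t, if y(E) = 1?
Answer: -237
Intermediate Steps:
f(F) = 22
t = 259 (t = (351 - 92)*1 = 259*1 = 259)
f(-572) - t = 22 - 1*259 = 22 - 259 = -237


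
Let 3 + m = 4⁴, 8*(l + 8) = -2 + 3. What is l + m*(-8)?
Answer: -16255/8 ≈ -2031.9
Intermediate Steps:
l = -63/8 (l = -8 + (-2 + 3)/8 = -8 + (⅛)*1 = -8 + ⅛ = -63/8 ≈ -7.8750)
m = 253 (m = -3 + 4⁴ = -3 + 256 = 253)
l + m*(-8) = -63/8 + 253*(-8) = -63/8 - 2024 = -16255/8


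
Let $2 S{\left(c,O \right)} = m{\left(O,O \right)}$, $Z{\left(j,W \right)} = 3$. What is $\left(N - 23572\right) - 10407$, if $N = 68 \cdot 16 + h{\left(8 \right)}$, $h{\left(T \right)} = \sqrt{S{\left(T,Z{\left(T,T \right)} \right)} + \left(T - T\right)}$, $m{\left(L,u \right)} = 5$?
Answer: $-32891 + \frac{\sqrt{10}}{2} \approx -32889.0$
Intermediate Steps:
$S{\left(c,O \right)} = \frac{5}{2}$ ($S{\left(c,O \right)} = \frac{1}{2} \cdot 5 = \frac{5}{2}$)
$h{\left(T \right)} = \frac{\sqrt{10}}{2}$ ($h{\left(T \right)} = \sqrt{\frac{5}{2} + \left(T - T\right)} = \sqrt{\frac{5}{2} + 0} = \sqrt{\frac{5}{2}} = \frac{\sqrt{10}}{2}$)
$N = 1088 + \frac{\sqrt{10}}{2}$ ($N = 68 \cdot 16 + \frac{\sqrt{10}}{2} = 1088 + \frac{\sqrt{10}}{2} \approx 1089.6$)
$\left(N - 23572\right) - 10407 = \left(\left(1088 + \frac{\sqrt{10}}{2}\right) - 23572\right) - 10407 = \left(-22484 + \frac{\sqrt{10}}{2}\right) - 10407 = -32891 + \frac{\sqrt{10}}{2}$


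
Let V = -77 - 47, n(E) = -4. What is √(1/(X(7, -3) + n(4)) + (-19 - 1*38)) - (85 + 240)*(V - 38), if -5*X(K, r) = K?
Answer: 52650 + 2*I*√1158/9 ≈ 52650.0 + 7.5621*I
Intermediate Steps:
X(K, r) = -K/5
V = -124
√(1/(X(7, -3) + n(4)) + (-19 - 1*38)) - (85 + 240)*(V - 38) = √(1/(-⅕*7 - 4) + (-19 - 1*38)) - (85 + 240)*(-124 - 38) = √(1/(-7/5 - 4) + (-19 - 38)) - 325*(-162) = √(1/(-27/5) - 57) - 1*(-52650) = √(-5/27 - 57) + 52650 = √(-1544/27) + 52650 = 2*I*√1158/9 + 52650 = 52650 + 2*I*√1158/9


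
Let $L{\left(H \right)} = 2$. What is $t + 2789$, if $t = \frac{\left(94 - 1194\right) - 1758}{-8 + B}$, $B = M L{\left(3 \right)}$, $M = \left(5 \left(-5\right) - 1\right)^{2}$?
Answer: $\frac{1872779}{672} \approx 2786.9$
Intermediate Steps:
$M = 676$ ($M = \left(-25 - 1\right)^{2} = \left(-26\right)^{2} = 676$)
$B = 1352$ ($B = 676 \cdot 2 = 1352$)
$t = - \frac{1429}{672}$ ($t = \frac{\left(94 - 1194\right) - 1758}{-8 + 1352} = \frac{\left(94 - 1194\right) - 1758}{1344} = \left(-1100 - 1758\right) \frac{1}{1344} = \left(-2858\right) \frac{1}{1344} = - \frac{1429}{672} \approx -2.1265$)
$t + 2789 = - \frac{1429}{672} + 2789 = \frac{1872779}{672}$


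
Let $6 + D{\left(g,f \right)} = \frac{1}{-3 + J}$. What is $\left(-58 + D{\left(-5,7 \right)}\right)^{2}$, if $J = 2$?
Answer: $4225$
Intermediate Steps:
$D{\left(g,f \right)} = -7$ ($D{\left(g,f \right)} = -6 + \frac{1}{-3 + 2} = -6 + \frac{1}{-1} = -6 - 1 = -7$)
$\left(-58 + D{\left(-5,7 \right)}\right)^{2} = \left(-58 - 7\right)^{2} = \left(-65\right)^{2} = 4225$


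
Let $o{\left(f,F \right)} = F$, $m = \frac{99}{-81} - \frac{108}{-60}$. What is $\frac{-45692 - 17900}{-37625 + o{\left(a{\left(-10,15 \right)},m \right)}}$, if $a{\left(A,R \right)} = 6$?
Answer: $\frac{2861640}{1693099} \approx 1.6902$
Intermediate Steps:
$m = \frac{26}{45}$ ($m = 99 \left(- \frac{1}{81}\right) - - \frac{9}{5} = - \frac{11}{9} + \frac{9}{5} = \frac{26}{45} \approx 0.57778$)
$\frac{-45692 - 17900}{-37625 + o{\left(a{\left(-10,15 \right)},m \right)}} = \frac{-45692 - 17900}{-37625 + \frac{26}{45}} = - \frac{63592}{- \frac{1693099}{45}} = \left(-63592\right) \left(- \frac{45}{1693099}\right) = \frac{2861640}{1693099}$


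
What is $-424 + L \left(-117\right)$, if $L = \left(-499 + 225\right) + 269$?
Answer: $161$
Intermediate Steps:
$L = -5$ ($L = -274 + 269 = -5$)
$-424 + L \left(-117\right) = -424 - -585 = -424 + 585 = 161$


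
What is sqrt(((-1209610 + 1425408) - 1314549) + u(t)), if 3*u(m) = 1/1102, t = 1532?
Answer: I*sqrt(12008948481330)/3306 ≈ 1048.2*I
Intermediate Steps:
u(m) = 1/3306 (u(m) = (1/3)/1102 = (1/3)*(1/1102) = 1/3306)
sqrt(((-1209610 + 1425408) - 1314549) + u(t)) = sqrt(((-1209610 + 1425408) - 1314549) + 1/3306) = sqrt((215798 - 1314549) + 1/3306) = sqrt(-1098751 + 1/3306) = sqrt(-3632470805/3306) = I*sqrt(12008948481330)/3306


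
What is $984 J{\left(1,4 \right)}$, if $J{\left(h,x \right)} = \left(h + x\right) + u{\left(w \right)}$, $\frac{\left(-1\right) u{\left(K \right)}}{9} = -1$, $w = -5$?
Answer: $13776$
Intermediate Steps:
$u{\left(K \right)} = 9$ ($u{\left(K \right)} = \left(-9\right) \left(-1\right) = 9$)
$J{\left(h,x \right)} = 9 + h + x$ ($J{\left(h,x \right)} = \left(h + x\right) + 9 = 9 + h + x$)
$984 J{\left(1,4 \right)} = 984 \left(9 + 1 + 4\right) = 984 \cdot 14 = 13776$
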